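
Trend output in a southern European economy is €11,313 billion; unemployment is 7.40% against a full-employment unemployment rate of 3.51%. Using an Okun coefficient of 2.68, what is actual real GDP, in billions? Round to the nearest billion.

€10,134 billion

Unemployment gap = 7.4 - 3.51 = 3.89 points, so the output gap is -2.68 × 3.89 = -10.4252%.
Actual GDP = 11313 × (1 - 10.4252/100) = 11313 × 0.895748 ≈ 10134 billion.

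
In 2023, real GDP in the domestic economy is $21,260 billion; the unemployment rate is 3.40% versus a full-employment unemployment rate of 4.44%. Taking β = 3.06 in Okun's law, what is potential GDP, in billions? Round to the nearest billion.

$20,604 billion

Unemployment gap = 3.4 - 4.44 = -1.04 points, so output gap = -3.06 × (-1.04) = 3.1824%.
Since Y = Y* × (1 + gap/100), Y* = 21260/1.031824 ≈ 20604 billion.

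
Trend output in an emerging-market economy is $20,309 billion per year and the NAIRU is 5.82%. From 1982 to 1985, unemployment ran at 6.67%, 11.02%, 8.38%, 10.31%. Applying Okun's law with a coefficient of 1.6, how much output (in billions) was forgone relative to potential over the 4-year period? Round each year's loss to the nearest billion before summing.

Year 1982: gap = -1.6 × (6.67 - 5.82) = -1.36%, loss ≈ 20309 × 1.36/100 ≈ 276.
Year 1983: gap = -1.6 × (11.02 - 5.82) = -8.32%, loss ≈ 20309 × 8.32/100 ≈ 1690.
Year 1984: gap = -1.6 × (8.38 - 5.82) = -4.096%, loss ≈ 20309 × 4.096/100 ≈ 832.
Year 1985: gap = -1.6 × (10.31 - 5.82) = -7.184%, loss ≈ 20309 × 7.184/100 ≈ 1459.
Total lost output = 276 + 1690 + 832 + 1459 = 4257 billion.

$4,257 billion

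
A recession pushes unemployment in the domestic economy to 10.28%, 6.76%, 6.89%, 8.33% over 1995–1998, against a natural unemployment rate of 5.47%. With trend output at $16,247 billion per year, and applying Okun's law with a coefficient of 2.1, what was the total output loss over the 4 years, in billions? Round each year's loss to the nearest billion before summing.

Year 1995: gap = -2.1 × (10.28 - 5.47) = -10.101%, loss ≈ 16247 × 10.101/100 ≈ 1641.
Year 1996: gap = -2.1 × (6.76 - 5.47) = -2.709%, loss ≈ 16247 × 2.709/100 ≈ 440.
Year 1997: gap = -2.1 × (6.89 - 5.47) = -2.982%, loss ≈ 16247 × 2.982/100 ≈ 484.
Year 1998: gap = -2.1 × (8.33 - 5.47) = -6.006%, loss ≈ 16247 × 6.006/100 ≈ 976.
Total lost output = 1641 + 440 + 484 + 976 = 3541 billion.

$3,541 billion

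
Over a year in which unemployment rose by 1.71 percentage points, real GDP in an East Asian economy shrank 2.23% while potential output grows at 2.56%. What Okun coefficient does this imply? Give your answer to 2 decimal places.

Growth form: g_Y = g_Y* - β × Δu, so β = (g_Y* - g_Y)/Δu.
β = (2.56 + 2.23)/1.71 = 4.79/1.71 = 2.80.

β ≈ 2.80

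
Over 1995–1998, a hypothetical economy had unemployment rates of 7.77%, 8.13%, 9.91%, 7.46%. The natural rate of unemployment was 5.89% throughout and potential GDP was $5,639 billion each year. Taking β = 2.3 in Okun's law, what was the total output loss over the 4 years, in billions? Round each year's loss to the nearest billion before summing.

$1,260 billion

Year 1995: gap = -2.3 × (7.77 - 5.89) = -4.324%, loss ≈ 5639 × 4.324/100 ≈ 244.
Year 1996: gap = -2.3 × (8.13 - 5.89) = -5.152%, loss ≈ 5639 × 5.152/100 ≈ 291.
Year 1997: gap = -2.3 × (9.91 - 5.89) = -9.246%, loss ≈ 5639 × 9.246/100 ≈ 521.
Year 1998: gap = -2.3 × (7.46 - 5.89) = -3.611%, loss ≈ 5639 × 3.611/100 ≈ 204.
Total lost output = 244 + 291 + 521 + 204 = 1260 billion.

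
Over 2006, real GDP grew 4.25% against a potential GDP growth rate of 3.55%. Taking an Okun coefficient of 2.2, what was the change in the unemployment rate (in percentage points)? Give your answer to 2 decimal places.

-0.32 percentage points

Growth-rate Okun's law: g_Y = g_Y* - β × Δu, so Δu = (g_Y* - g_Y)/β.
Δu = (3.55 - 4.25)/2.2 = -0.7/2.2 = -0.32 percentage points.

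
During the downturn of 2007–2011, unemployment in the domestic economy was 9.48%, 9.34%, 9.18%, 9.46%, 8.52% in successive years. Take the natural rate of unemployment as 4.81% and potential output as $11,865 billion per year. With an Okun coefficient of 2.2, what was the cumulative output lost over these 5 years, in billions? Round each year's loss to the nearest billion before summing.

$5,724 billion

Year 2007: gap = -2.2 × (9.48 - 4.81) = -10.274%, loss ≈ 11865 × 10.274/100 ≈ 1219.
Year 2008: gap = -2.2 × (9.34 - 4.81) = -9.966%, loss ≈ 11865 × 9.966/100 ≈ 1182.
Year 2009: gap = -2.2 × (9.18 - 4.81) = -9.614%, loss ≈ 11865 × 9.614/100 ≈ 1141.
Year 2010: gap = -2.2 × (9.46 - 4.81) = -10.23%, loss ≈ 11865 × 10.23/100 ≈ 1214.
Year 2011: gap = -2.2 × (8.52 - 4.81) = -8.162%, loss ≈ 11865 × 8.162/100 ≈ 968.
Total lost output = 1219 + 1182 + 1141 + 1214 + 968 = 5724 billion.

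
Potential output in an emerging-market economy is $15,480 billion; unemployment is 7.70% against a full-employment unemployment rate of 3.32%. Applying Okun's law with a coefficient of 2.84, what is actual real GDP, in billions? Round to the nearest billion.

$13,554 billion

Unemployment gap = 7.7 - 3.32 = 4.38 points, so the output gap is -2.84 × 4.38 = -12.4392%.
Actual GDP = 15480 × (1 - 12.4392/100) = 15480 × 0.875608 ≈ 13554 billion.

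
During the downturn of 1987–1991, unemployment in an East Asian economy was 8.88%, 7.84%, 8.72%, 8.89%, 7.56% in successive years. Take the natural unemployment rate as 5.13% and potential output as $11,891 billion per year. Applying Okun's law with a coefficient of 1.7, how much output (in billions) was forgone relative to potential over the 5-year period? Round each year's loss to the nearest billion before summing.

Year 1987: gap = -1.7 × (8.88 - 5.13) = -6.375%, loss ≈ 11891 × 6.375/100 ≈ 758.
Year 1988: gap = -1.7 × (7.84 - 5.13) = -4.607%, loss ≈ 11891 × 4.607/100 ≈ 548.
Year 1989: gap = -1.7 × (8.72 - 5.13) = -6.103%, loss ≈ 11891 × 6.103/100 ≈ 726.
Year 1990: gap = -1.7 × (8.89 - 5.13) = -6.392%, loss ≈ 11891 × 6.392/100 ≈ 760.
Year 1991: gap = -1.7 × (7.56 - 5.13) = -4.131%, loss ≈ 11891 × 4.131/100 ≈ 491.
Total lost output = 758 + 548 + 726 + 760 + 491 = 3283 billion.

$3,283 billion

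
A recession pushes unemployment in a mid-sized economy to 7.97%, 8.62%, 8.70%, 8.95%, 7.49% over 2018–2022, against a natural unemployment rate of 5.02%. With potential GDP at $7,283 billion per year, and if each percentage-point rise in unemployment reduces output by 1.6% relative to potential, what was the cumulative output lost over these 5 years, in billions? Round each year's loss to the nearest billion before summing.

$1,939 billion

Year 2018: gap = -1.6 × (7.97 - 5.02) = -4.72%, loss ≈ 7283 × 4.72/100 ≈ 344.
Year 2019: gap = -1.6 × (8.62 - 5.02) = -5.76%, loss ≈ 7283 × 5.76/100 ≈ 420.
Year 2020: gap = -1.6 × (8.7 - 5.02) = -5.888%, loss ≈ 7283 × 5.888/100 ≈ 429.
Year 2021: gap = -1.6 × (8.95 - 5.02) = -6.288%, loss ≈ 7283 × 6.288/100 ≈ 458.
Year 2022: gap = -1.6 × (7.49 - 5.02) = -3.952%, loss ≈ 7283 × 3.952/100 ≈ 288.
Total lost output = 344 + 420 + 429 + 458 + 288 = 1939 billion.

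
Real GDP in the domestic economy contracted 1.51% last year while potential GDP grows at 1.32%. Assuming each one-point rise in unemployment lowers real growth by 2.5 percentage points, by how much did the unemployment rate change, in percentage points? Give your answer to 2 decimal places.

1.13 percentage points

Growth-rate Okun's law: g_Y = g_Y* - β × Δu, so Δu = (g_Y* - g_Y)/β.
Δu = (1.32 + 1.51)/2.5 = 2.83/2.5 = 1.13 percentage points.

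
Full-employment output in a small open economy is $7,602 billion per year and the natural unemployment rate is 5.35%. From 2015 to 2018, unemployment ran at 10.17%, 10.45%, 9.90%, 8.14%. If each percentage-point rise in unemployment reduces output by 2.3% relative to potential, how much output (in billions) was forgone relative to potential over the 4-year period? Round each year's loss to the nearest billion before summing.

$3,019 billion

Year 2015: gap = -2.3 × (10.17 - 5.35) = -11.086%, loss ≈ 7602 × 11.086/100 ≈ 843.
Year 2016: gap = -2.3 × (10.45 - 5.35) = -11.73%, loss ≈ 7602 × 11.73/100 ≈ 892.
Year 2017: gap = -2.3 × (9.9 - 5.35) = -10.465%, loss ≈ 7602 × 10.465/100 ≈ 796.
Year 2018: gap = -2.3 × (8.14 - 5.35) = -6.417%, loss ≈ 7602 × 6.417/100 ≈ 488.
Total lost output = 843 + 892 + 796 + 488 = 3019 billion.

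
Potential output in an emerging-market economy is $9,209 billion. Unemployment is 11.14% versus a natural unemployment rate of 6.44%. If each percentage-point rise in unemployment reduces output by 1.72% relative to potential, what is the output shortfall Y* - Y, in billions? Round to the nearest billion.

Output gap = -1.72 × (11.14 - 6.44) = -1.72 × 4.7 = -8.084%.
Actual GDP ≈ 9209 × 0.91916 ≈ 8465 billion, so the shortfall is 9209 - 8465 = 744 billion.

$744 billion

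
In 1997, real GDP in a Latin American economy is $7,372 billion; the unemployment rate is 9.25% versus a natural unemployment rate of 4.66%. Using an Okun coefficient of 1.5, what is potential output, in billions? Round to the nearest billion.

$7,917 billion

Unemployment gap = 9.25 - 4.66 = 4.59 points, so output gap = -1.5 × 4.59 = -6.885%.
Since Y = Y* × (1 + gap/100), Y* = 7372/0.93115 ≈ 7917 billion.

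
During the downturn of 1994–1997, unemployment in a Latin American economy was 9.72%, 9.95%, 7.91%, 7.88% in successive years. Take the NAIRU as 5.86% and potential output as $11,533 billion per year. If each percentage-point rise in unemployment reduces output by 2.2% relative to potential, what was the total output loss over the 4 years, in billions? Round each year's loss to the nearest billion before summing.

$3,050 billion

Year 1994: gap = -2.2 × (9.72 - 5.86) = -8.492%, loss ≈ 11533 × 8.492/100 ≈ 979.
Year 1995: gap = -2.2 × (9.95 - 5.86) = -8.998%, loss ≈ 11533 × 8.998/100 ≈ 1038.
Year 1996: gap = -2.2 × (7.91 - 5.86) = -4.51%, loss ≈ 11533 × 4.51/100 ≈ 520.
Year 1997: gap = -2.2 × (7.88 - 5.86) = -4.444%, loss ≈ 11533 × 4.444/100 ≈ 513.
Total lost output = 979 + 1038 + 520 + 513 = 3050 billion.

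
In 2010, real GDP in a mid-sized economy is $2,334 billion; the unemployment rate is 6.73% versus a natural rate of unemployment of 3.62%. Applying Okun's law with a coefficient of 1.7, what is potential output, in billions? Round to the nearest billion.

Unemployment gap = 6.73 - 3.62 = 3.11 points, so output gap = -1.7 × 3.11 = -5.287%.
Since Y = Y* × (1 + gap/100), Y* = 2334/0.94713 ≈ 2464 billion.

$2,464 billion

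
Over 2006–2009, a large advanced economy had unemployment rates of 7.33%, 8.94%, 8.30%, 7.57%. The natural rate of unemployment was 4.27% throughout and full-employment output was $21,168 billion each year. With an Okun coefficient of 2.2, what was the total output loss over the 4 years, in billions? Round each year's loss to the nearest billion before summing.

Year 2006: gap = -2.2 × (7.33 - 4.27) = -6.732%, loss ≈ 21168 × 6.732/100 ≈ 1425.
Year 2007: gap = -2.2 × (8.94 - 4.27) = -10.274%, loss ≈ 21168 × 10.274/100 ≈ 2175.
Year 2008: gap = -2.2 × (8.3 - 4.27) = -8.866%, loss ≈ 21168 × 8.866/100 ≈ 1877.
Year 2009: gap = -2.2 × (7.57 - 4.27) = -7.26%, loss ≈ 21168 × 7.26/100 ≈ 1537.
Total lost output = 1425 + 2175 + 1877 + 1537 = 7014 billion.

$7,014 billion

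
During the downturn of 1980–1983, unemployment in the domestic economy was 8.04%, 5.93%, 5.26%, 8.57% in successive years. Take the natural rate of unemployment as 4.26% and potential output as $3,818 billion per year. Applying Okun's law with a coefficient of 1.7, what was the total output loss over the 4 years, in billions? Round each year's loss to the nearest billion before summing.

Year 1980: gap = -1.7 × (8.04 - 4.26) = -6.426%, loss ≈ 3818 × 6.426/100 ≈ 245.
Year 1981: gap = -1.7 × (5.93 - 4.26) = -2.839%, loss ≈ 3818 × 2.839/100 ≈ 108.
Year 1982: gap = -1.7 × (5.26 - 4.26) = -1.7%, loss ≈ 3818 × 1.7/100 ≈ 65.
Year 1983: gap = -1.7 × (8.57 - 4.26) = -7.327%, loss ≈ 3818 × 7.327/100 ≈ 280.
Total lost output = 245 + 108 + 65 + 280 = 698 billion.

$698 billion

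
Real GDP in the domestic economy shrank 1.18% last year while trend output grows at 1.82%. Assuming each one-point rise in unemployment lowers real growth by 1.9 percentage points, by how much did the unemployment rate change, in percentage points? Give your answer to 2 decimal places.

Growth-rate Okun's law: g_Y = g_Y* - β × Δu, so Δu = (g_Y* - g_Y)/β.
Δu = (1.82 + 1.18)/1.9 = 3/1.9 = 1.58 percentage points.

1.58 percentage points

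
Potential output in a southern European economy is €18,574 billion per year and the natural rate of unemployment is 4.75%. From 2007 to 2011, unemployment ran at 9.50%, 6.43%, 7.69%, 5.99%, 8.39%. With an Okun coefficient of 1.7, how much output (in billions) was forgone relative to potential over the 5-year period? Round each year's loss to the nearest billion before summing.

Year 2007: gap = -1.7 × (9.5 - 4.75) = -8.075%, loss ≈ 18574 × 8.075/100 ≈ 1500.
Year 2008: gap = -1.7 × (6.43 - 4.75) = -2.856%, loss ≈ 18574 × 2.856/100 ≈ 530.
Year 2009: gap = -1.7 × (7.69 - 4.75) = -4.998%, loss ≈ 18574 × 4.998/100 ≈ 928.
Year 2010: gap = -1.7 × (5.99 - 4.75) = -2.108%, loss ≈ 18574 × 2.108/100 ≈ 392.
Year 2011: gap = -1.7 × (8.39 - 4.75) = -6.188%, loss ≈ 18574 × 6.188/100 ≈ 1149.
Total lost output = 1500 + 530 + 928 + 392 + 1149 = 4499 billion.

€4,499 billion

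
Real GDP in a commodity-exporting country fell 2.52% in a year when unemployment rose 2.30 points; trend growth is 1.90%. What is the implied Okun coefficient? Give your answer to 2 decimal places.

Growth form: g_Y = g_Y* - β × Δu, so β = (g_Y* - g_Y)/Δu.
β = (1.9 + 2.52)/2.30 = 4.42/2.30 = 1.92.

β ≈ 1.92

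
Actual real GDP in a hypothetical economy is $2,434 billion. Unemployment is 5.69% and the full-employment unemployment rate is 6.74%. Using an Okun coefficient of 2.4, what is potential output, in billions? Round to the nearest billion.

Unemployment gap = 5.69 - 6.74 = -1.05 points, so output gap = -2.4 × (-1.05) = 2.52%.
Since Y = Y* × (1 + gap/100), Y* = 2434/1.0252 ≈ 2374 billion.

$2,374 billion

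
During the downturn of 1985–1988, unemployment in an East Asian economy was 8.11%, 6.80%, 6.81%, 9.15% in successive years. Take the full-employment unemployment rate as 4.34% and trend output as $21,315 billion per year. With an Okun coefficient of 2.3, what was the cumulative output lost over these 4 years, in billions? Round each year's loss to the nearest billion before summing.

$6,623 billion

Year 1985: gap = -2.3 × (8.11 - 4.34) = -8.671%, loss ≈ 21315 × 8.671/100 ≈ 1848.
Year 1986: gap = -2.3 × (6.8 - 4.34) = -5.658%, loss ≈ 21315 × 5.658/100 ≈ 1206.
Year 1987: gap = -2.3 × (6.81 - 4.34) = -5.681%, loss ≈ 21315 × 5.681/100 ≈ 1211.
Year 1988: gap = -2.3 × (9.15 - 4.34) = -11.063%, loss ≈ 21315 × 11.063/100 ≈ 2358.
Total lost output = 1848 + 1206 + 1211 + 2358 = 6623 billion.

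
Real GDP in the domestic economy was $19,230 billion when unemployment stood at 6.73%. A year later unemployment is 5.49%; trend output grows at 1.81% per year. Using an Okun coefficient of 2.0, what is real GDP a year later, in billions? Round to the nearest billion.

Δu = 5.49 - 6.73 = -1.24 points.
Okun's law (growth form): g_Y = g_Y* - β × Δu = 1.81 - 2.0 × (-1.24) = 1.81 + 2.48 = 4.29%.
Real GDP in the next year = 19230 × (1 + 4.29/100) = 19230 × 1.0429 ≈ 20055 billion.

$20,055 billion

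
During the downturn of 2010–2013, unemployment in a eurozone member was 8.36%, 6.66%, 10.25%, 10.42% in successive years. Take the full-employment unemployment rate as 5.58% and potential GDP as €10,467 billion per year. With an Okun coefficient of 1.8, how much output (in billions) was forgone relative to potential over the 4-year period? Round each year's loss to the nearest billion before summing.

€2,519 billion

Year 2010: gap = -1.8 × (8.36 - 5.58) = -5.004%, loss ≈ 10467 × 5.004/100 ≈ 524.
Year 2011: gap = -1.8 × (6.66 - 5.58) = -1.944%, loss ≈ 10467 × 1.944/100 ≈ 203.
Year 2012: gap = -1.8 × (10.25 - 5.58) = -8.406%, loss ≈ 10467 × 8.406/100 ≈ 880.
Year 2013: gap = -1.8 × (10.42 - 5.58) = -8.712%, loss ≈ 10467 × 8.712/100 ≈ 912.
Total lost output = 524 + 203 + 880 + 912 = 2519 billion.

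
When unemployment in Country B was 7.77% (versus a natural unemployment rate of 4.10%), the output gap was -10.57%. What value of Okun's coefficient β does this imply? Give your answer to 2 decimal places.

Okun's law: output gap = -β × (u - u*).
-10.57 = -β × (7.77 - 4.1) = -β × 3.67, so β = 10.57/3.67 = 2.88.

β ≈ 2.88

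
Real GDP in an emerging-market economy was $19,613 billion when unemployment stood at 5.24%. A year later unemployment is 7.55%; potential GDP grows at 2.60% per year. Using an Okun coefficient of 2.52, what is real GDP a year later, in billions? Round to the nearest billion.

Δu = 7.55 - 5.24 = 2.31 points.
Okun's law (growth form): g_Y = g_Y* - β × Δu = 2.60 - 2.52 × (2.31) = 2.6 - 5.8212 = -3.2212%.
Real GDP in the next year = 19613 × (1 - 3.2212/100) = 19613 × 0.967788 ≈ 18981 billion.

$18,981 billion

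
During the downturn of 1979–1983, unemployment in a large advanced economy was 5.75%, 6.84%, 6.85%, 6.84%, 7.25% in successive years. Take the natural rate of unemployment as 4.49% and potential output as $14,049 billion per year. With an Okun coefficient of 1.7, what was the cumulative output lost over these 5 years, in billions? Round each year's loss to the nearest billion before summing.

Year 1979: gap = -1.7 × (5.75 - 4.49) = -2.142%, loss ≈ 14049 × 2.142/100 ≈ 301.
Year 1980: gap = -1.7 × (6.84 - 4.49) = -3.995%, loss ≈ 14049 × 3.995/100 ≈ 561.
Year 1981: gap = -1.7 × (6.85 - 4.49) = -4.012%, loss ≈ 14049 × 4.012/100 ≈ 564.
Year 1982: gap = -1.7 × (6.84 - 4.49) = -3.995%, loss ≈ 14049 × 3.995/100 ≈ 561.
Year 1983: gap = -1.7 × (7.25 - 4.49) = -4.692%, loss ≈ 14049 × 4.692/100 ≈ 659.
Total lost output = 301 + 561 + 564 + 561 + 659 = 2646 billion.

$2,646 billion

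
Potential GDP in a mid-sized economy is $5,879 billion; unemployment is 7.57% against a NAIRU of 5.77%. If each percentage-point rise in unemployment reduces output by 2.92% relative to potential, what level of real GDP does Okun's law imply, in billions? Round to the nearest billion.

$5,570 billion

Unemployment gap = 7.57 - 5.77 = 1.8 points, so the output gap is -2.92 × 1.8 = -5.256%.
Actual GDP = 5879 × (1 - 5.256/100) = 5879 × 0.94744 ≈ 5570 billion.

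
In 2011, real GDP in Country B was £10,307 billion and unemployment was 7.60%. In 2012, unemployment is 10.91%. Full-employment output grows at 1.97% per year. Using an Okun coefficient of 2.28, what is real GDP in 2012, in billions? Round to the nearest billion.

£9,732 billion

Δu = 10.91 - 7.6 = 3.31 points.
Okun's law (growth form): g_Y = g_Y* - β × Δu = 1.97 - 2.28 × (3.31) = 1.97 - 7.5468 = -5.5768%.
Real GDP in the next year = 10307 × (1 - 5.5768/100) = 10307 × 0.944232 ≈ 9732 billion.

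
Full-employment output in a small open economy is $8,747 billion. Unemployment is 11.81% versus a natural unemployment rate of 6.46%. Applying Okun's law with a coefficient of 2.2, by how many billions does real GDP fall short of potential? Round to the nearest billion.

$1,030 billion

Output gap = -2.2 × (11.81 - 6.46) = -2.2 × 5.35 = -11.77%.
Actual GDP ≈ 8747 × 0.8823 ≈ 7717 billion, so the shortfall is 8747 - 7717 = 1030 billion.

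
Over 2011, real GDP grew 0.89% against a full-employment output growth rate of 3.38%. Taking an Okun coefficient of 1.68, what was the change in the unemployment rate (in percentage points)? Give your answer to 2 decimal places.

1.48 percentage points

Growth-rate Okun's law: g_Y = g_Y* - β × Δu, so Δu = (g_Y* - g_Y)/β.
Δu = (3.38 - 0.89)/1.68 = 2.49/1.68 = 1.48 percentage points.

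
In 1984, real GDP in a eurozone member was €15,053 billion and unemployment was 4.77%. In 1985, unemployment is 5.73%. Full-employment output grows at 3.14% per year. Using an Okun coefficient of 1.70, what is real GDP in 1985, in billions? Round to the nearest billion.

Δu = 5.73 - 4.77 = 0.96 points.
Okun's law (growth form): g_Y = g_Y* - β × Δu = 3.14 - 1.70 × (0.96) = 3.14 - 1.632 = 1.508%.
Real GDP in the next year = 15053 × (1 + 1.508/100) = 15053 × 1.01508 ≈ 15280 billion.

€15,280 billion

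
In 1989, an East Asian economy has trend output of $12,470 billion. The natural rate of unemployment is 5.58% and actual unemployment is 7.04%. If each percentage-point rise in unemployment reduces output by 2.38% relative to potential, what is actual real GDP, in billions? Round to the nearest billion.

$12,037 billion

Unemployment gap = 7.04 - 5.58 = 1.46 points, so the output gap is -2.38 × 1.46 = -3.4748%.
Actual GDP = 12470 × (1 - 3.4748/100) = 12470 × 0.965252 ≈ 12037 billion.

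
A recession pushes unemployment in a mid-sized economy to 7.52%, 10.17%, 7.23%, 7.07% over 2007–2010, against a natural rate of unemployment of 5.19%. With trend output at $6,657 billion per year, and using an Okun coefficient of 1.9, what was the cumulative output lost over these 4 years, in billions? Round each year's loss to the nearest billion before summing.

Year 2007: gap = -1.9 × (7.52 - 5.19) = -4.427%, loss ≈ 6657 × 4.427/100 ≈ 295.
Year 2008: gap = -1.9 × (10.17 - 5.19) = -9.462%, loss ≈ 6657 × 9.462/100 ≈ 630.
Year 2009: gap = -1.9 × (7.23 - 5.19) = -3.876%, loss ≈ 6657 × 3.876/100 ≈ 258.
Year 2010: gap = -1.9 × (7.07 - 5.19) = -3.572%, loss ≈ 6657 × 3.572/100 ≈ 238.
Total lost output = 295 + 630 + 258 + 238 = 1421 billion.

$1,421 billion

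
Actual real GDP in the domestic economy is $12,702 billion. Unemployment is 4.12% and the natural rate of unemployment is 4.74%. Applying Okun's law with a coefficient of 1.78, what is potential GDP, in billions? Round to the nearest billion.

Unemployment gap = 4.12 - 4.74 = -0.62 points, so output gap = -1.78 × (-0.62) = 1.1036%.
Since Y = Y* × (1 + gap/100), Y* = 12702/1.011036 ≈ 12563 billion.

$12,563 billion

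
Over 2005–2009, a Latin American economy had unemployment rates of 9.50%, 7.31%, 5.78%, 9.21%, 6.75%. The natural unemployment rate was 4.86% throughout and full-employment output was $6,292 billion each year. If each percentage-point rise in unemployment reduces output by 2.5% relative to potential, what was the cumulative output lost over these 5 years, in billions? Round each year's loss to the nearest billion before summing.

$2,241 billion

Year 2005: gap = -2.5 × (9.5 - 4.86) = -11.6%, loss ≈ 6292 × 11.6/100 ≈ 730.
Year 2006: gap = -2.5 × (7.31 - 4.86) = -6.125%, loss ≈ 6292 × 6.125/100 ≈ 385.
Year 2007: gap = -2.5 × (5.78 - 4.86) = -2.3%, loss ≈ 6292 × 2.3/100 ≈ 145.
Year 2008: gap = -2.5 × (9.21 - 4.86) = -10.875%, loss ≈ 6292 × 10.875/100 ≈ 684.
Year 2009: gap = -2.5 × (6.75 - 4.86) = -4.725%, loss ≈ 6292 × 4.725/100 ≈ 297.
Total lost output = 730 + 385 + 145 + 684 + 297 = 2241 billion.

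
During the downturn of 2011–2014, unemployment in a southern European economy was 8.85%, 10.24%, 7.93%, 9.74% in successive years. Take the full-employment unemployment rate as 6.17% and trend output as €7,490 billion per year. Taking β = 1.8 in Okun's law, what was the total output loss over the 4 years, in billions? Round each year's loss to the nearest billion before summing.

€1,628 billion

Year 2011: gap = -1.8 × (8.85 - 6.17) = -4.824%, loss ≈ 7490 × 4.824/100 ≈ 361.
Year 2012: gap = -1.8 × (10.24 - 6.17) = -7.326%, loss ≈ 7490 × 7.326/100 ≈ 549.
Year 2013: gap = -1.8 × (7.93 - 6.17) = -3.168%, loss ≈ 7490 × 3.168/100 ≈ 237.
Year 2014: gap = -1.8 × (9.74 - 6.17) = -6.426%, loss ≈ 7490 × 6.426/100 ≈ 481.
Total lost output = 361 + 549 + 237 + 481 = 1628 billion.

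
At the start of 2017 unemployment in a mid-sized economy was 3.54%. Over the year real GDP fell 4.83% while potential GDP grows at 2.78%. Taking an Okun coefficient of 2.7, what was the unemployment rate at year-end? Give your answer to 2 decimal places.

6.36%

Growth-rate Okun's law: g_Y = g_Y* - β × Δu, so Δu = (g_Y* - g_Y)/β.
Δu = (2.78 + 4.83)/2.7 = 7.61/2.7 = 2.82 percentage points.
Year-end unemployment = 3.54 + 2.82 = 6.36%.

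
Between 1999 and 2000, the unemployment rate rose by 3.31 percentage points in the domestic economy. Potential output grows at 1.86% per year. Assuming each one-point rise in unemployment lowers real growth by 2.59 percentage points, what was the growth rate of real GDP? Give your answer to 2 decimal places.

Growth-rate Okun's law: g_Y = g_Y* - β × Δu.
g_Y = 1.86 - 2.59 × (3.31) = 1.86 - 8.5729 = -6.7129%, i.e. -6.71% to 2 d.p.

-6.71%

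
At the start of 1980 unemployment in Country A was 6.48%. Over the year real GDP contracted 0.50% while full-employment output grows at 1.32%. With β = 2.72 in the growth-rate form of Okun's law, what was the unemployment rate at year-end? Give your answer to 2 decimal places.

Growth-rate Okun's law: g_Y = g_Y* - β × Δu, so Δu = (g_Y* - g_Y)/β.
Δu = (1.32 + 0.5)/2.72 = 1.82/2.72 = 0.67 percentage points.
Year-end unemployment = 6.48 + 0.67 = 7.15%.

7.15%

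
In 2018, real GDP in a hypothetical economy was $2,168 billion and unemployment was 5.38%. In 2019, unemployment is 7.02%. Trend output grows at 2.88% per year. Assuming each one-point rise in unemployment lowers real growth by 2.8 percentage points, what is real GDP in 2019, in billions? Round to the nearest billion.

$2,131 billion

Δu = 7.02 - 5.38 = 1.64 points.
Okun's law (growth form): g_Y = g_Y* - β × Δu = 2.88 - 2.8 × (1.64) = 2.88 - 4.592 = -1.712%.
Real GDP in the next year = 2168 × (1 - 1.712/100) = 2168 × 0.98288 ≈ 2131 billion.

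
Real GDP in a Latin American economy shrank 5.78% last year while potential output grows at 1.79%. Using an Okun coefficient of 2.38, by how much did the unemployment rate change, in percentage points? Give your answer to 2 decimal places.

Growth-rate Okun's law: g_Y = g_Y* - β × Δu, so Δu = (g_Y* - g_Y)/β.
Δu = (1.79 + 5.78)/2.38 = 7.57/2.38 = 3.18 percentage points.

3.18 percentage points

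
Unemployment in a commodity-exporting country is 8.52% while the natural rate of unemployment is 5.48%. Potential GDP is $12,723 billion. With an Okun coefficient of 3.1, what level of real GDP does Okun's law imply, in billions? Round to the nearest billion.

Unemployment gap = 8.52 - 5.48 = 3.04 points, so the output gap is -3.1 × 3.04 = -9.424%.
Actual GDP = 12723 × (1 - 9.424/100) = 12723 × 0.90576 ≈ 11524 billion.

$11,524 billion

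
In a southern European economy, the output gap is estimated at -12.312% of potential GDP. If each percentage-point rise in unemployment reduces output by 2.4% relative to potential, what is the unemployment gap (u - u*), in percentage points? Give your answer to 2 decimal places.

5.13 percentage points

Okun's law: output gap = -β × (u - u*), so u - u* = -(output gap)/β.
u - u* = -(-12.312)/2.4 = 5.13 percentage points.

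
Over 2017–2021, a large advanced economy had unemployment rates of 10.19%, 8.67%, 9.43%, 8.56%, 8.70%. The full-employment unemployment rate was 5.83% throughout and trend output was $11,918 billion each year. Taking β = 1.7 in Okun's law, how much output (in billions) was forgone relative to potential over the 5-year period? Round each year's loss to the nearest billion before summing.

$3,321 billion

Year 2017: gap = -1.7 × (10.19 - 5.83) = -7.412%, loss ≈ 11918 × 7.412/100 ≈ 883.
Year 2018: gap = -1.7 × (8.67 - 5.83) = -4.828%, loss ≈ 11918 × 4.828/100 ≈ 575.
Year 2019: gap = -1.7 × (9.43 - 5.83) = -6.12%, loss ≈ 11918 × 6.12/100 ≈ 729.
Year 2020: gap = -1.7 × (8.56 - 5.83) = -4.641%, loss ≈ 11918 × 4.641/100 ≈ 553.
Year 2021: gap = -1.7 × (8.7 - 5.83) = -4.879%, loss ≈ 11918 × 4.879/100 ≈ 581.
Total lost output = 883 + 575 + 729 + 553 + 581 = 3321 billion.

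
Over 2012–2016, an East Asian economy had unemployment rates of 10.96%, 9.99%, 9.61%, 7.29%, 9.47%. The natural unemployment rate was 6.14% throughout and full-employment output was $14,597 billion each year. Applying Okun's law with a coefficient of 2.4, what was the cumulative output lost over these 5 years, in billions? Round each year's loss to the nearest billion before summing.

$5,824 billion

Year 2012: gap = -2.4 × (10.96 - 6.14) = -11.568%, loss ≈ 14597 × 11.568/100 ≈ 1689.
Year 2013: gap = -2.4 × (9.99 - 6.14) = -9.24%, loss ≈ 14597 × 9.24/100 ≈ 1349.
Year 2014: gap = -2.4 × (9.61 - 6.14) = -8.328%, loss ≈ 14597 × 8.328/100 ≈ 1216.
Year 2015: gap = -2.4 × (7.29 - 6.14) = -2.76%, loss ≈ 14597 × 2.76/100 ≈ 403.
Year 2016: gap = -2.4 × (9.47 - 6.14) = -7.992%, loss ≈ 14597 × 7.992/100 ≈ 1167.
Total lost output = 1689 + 1349 + 1216 + 403 + 1167 = 5824 billion.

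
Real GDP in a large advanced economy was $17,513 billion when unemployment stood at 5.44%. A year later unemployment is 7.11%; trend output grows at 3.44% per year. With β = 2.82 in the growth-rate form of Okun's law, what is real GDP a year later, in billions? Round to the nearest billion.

Δu = 7.11 - 5.44 = 1.67 points.
Okun's law (growth form): g_Y = g_Y* - β × Δu = 3.44 - 2.82 × (1.67) = 3.44 - 4.7094 = -1.2694%.
Real GDP in the next year = 17513 × (1 - 1.2694/100) = 17513 × 0.987306 ≈ 17291 billion.

$17,291 billion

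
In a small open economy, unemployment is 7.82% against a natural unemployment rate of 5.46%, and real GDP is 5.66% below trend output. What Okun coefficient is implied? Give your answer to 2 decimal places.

Okun's law: output gap = -β × (u - u*).
-5.66 = -β × (7.82 - 5.46) = -β × 2.36, so β = 5.66/2.36 = 2.40.

β ≈ 2.40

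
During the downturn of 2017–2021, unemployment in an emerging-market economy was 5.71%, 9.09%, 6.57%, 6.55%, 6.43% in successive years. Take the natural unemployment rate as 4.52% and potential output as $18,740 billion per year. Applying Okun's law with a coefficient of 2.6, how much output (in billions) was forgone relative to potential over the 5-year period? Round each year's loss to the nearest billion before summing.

Year 2017: gap = -2.6 × (5.71 - 4.52) = -3.094%, loss ≈ 18740 × 3.094/100 ≈ 580.
Year 2018: gap = -2.6 × (9.09 - 4.52) = -11.882%, loss ≈ 18740 × 11.882/100 ≈ 2227.
Year 2019: gap = -2.6 × (6.57 - 4.52) = -5.33%, loss ≈ 18740 × 5.33/100 ≈ 999.
Year 2020: gap = -2.6 × (6.55 - 4.52) = -5.278%, loss ≈ 18740 × 5.278/100 ≈ 989.
Year 2021: gap = -2.6 × (6.43 - 4.52) = -4.966%, loss ≈ 18740 × 4.966/100 ≈ 931.
Total lost output = 580 + 2227 + 999 + 989 + 931 = 5726 billion.

$5,726 billion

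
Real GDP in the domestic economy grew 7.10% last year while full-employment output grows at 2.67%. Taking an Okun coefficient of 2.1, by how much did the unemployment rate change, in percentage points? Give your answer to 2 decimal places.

Growth-rate Okun's law: g_Y = g_Y* - β × Δu, so Δu = (g_Y* - g_Y)/β.
Δu = (2.67 - 7.1)/2.1 = -4.43/2.1 = -2.11 percentage points.

-2.11 percentage points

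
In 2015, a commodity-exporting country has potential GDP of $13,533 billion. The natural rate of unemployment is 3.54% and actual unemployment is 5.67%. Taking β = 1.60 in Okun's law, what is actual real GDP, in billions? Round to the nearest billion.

Unemployment gap = 5.67 - 3.54 = 2.13 points, so the output gap is -1.6 × 2.13 = -3.408%.
Actual GDP = 13533 × (1 - 3.408/100) = 13533 × 0.96592 ≈ 13072 billion.

$13,072 billion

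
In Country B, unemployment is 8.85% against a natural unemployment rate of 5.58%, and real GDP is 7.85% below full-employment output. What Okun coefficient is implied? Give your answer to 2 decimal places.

β ≈ 2.40

Okun's law: output gap = -β × (u - u*).
-7.85 = -β × (8.85 - 5.58) = -β × 3.27, so β = 7.85/3.27 = 2.40.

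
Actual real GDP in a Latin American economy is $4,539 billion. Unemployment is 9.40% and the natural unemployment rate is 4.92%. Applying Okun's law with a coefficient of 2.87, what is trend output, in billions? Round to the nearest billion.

Unemployment gap = 9.4 - 4.92 = 4.48 points, so output gap = -2.87 × 4.48 = -12.8576%.
Since Y = Y* × (1 + gap/100), Y* = 4539/0.871424 ≈ 5209 billion.

$5,209 billion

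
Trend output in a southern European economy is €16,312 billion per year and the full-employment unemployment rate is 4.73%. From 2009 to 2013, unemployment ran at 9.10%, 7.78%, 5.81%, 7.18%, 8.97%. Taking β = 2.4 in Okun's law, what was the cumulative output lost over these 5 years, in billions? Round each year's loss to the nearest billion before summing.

Year 2009: gap = -2.4 × (9.1 - 4.73) = -10.488%, loss ≈ 16312 × 10.488/100 ≈ 1711.
Year 2010: gap = -2.4 × (7.78 - 4.73) = -7.32%, loss ≈ 16312 × 7.32/100 ≈ 1194.
Year 2011: gap = -2.4 × (5.81 - 4.73) = -2.592%, loss ≈ 16312 × 2.592/100 ≈ 423.
Year 2012: gap = -2.4 × (7.18 - 4.73) = -5.88%, loss ≈ 16312 × 5.88/100 ≈ 959.
Year 2013: gap = -2.4 × (8.97 - 4.73) = -10.176%, loss ≈ 16312 × 10.176/100 ≈ 1660.
Total lost output = 1711 + 1194 + 423 + 959 + 1660 = 5947 billion.

€5,947 billion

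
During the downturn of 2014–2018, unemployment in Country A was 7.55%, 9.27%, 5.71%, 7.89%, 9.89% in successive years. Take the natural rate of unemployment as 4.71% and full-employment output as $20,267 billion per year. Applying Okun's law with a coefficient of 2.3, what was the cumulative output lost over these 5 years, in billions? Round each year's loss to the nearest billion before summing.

$7,813 billion

Year 2014: gap = -2.3 × (7.55 - 4.71) = -6.532%, loss ≈ 20267 × 6.532/100 ≈ 1324.
Year 2015: gap = -2.3 × (9.27 - 4.71) = -10.488%, loss ≈ 20267 × 10.488/100 ≈ 2126.
Year 2016: gap = -2.3 × (5.71 - 4.71) = -2.3%, loss ≈ 20267 × 2.3/100 ≈ 466.
Year 2017: gap = -2.3 × (7.89 - 4.71) = -7.314%, loss ≈ 20267 × 7.314/100 ≈ 1482.
Year 2018: gap = -2.3 × (9.89 - 4.71) = -11.914%, loss ≈ 20267 × 11.914/100 ≈ 2415.
Total lost output = 1324 + 2126 + 466 + 1482 + 2415 = 7813 billion.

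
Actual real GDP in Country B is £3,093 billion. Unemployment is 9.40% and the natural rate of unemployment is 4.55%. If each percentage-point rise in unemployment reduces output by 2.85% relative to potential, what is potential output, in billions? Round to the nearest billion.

£3,589 billion

Unemployment gap = 9.4 - 4.55 = 4.85 points, so output gap = -2.85 × 4.85 = -13.8225%.
Since Y = Y* × (1 + gap/100), Y* = 3093/0.861775 ≈ 3589 billion.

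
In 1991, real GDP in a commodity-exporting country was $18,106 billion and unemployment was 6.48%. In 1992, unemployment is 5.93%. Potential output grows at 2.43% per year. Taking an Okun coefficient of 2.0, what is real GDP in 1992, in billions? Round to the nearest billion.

$18,745 billion

Δu = 5.93 - 6.48 = -0.55 points.
Okun's law (growth form): g_Y = g_Y* - β × Δu = 2.43 - 2.0 × (-0.55) = 2.43 + 1.1 = 3.53%.
Real GDP in the next year = 18106 × (1 + 3.53/100) = 18106 × 1.0353 ≈ 18745 billion.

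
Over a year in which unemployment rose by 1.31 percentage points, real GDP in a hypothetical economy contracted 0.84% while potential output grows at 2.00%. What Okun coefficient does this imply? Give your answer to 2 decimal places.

Growth form: g_Y = g_Y* - β × Δu, so β = (g_Y* - g_Y)/Δu.
β = (2 + 0.84)/1.31 = 2.84/1.31 = 2.17.

β ≈ 2.17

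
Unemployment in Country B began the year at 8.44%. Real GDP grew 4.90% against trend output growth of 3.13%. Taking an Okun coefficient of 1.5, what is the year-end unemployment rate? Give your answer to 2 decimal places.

Growth-rate Okun's law: g_Y = g_Y* - β × Δu, so Δu = (g_Y* - g_Y)/β.
Δu = (3.13 - 4.9)/1.5 = -1.77/1.5 = -1.18 percentage points.
Year-end unemployment = 8.44 - 1.18 = 7.26%.

7.26%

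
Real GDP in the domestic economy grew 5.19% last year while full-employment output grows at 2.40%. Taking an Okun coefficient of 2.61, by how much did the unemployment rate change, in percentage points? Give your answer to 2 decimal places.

Growth-rate Okun's law: g_Y = g_Y* - β × Δu, so Δu = (g_Y* - g_Y)/β.
Δu = (2.4 - 5.19)/2.61 = -2.79/2.61 = -1.07 percentage points.

-1.07 percentage points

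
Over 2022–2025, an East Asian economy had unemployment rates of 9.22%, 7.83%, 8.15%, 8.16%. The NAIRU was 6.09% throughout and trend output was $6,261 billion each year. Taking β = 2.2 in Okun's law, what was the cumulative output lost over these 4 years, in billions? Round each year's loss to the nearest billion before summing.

Year 2022: gap = -2.2 × (9.22 - 6.09) = -6.886%, loss ≈ 6261 × 6.886/100 ≈ 431.
Year 2023: gap = -2.2 × (7.83 - 6.09) = -3.828%, loss ≈ 6261 × 3.828/100 ≈ 240.
Year 2024: gap = -2.2 × (8.15 - 6.09) = -4.532%, loss ≈ 6261 × 4.532/100 ≈ 284.
Year 2025: gap = -2.2 × (8.16 - 6.09) = -4.554%, loss ≈ 6261 × 4.554/100 ≈ 285.
Total lost output = 431 + 240 + 284 + 285 = 1240 billion.

$1,240 billion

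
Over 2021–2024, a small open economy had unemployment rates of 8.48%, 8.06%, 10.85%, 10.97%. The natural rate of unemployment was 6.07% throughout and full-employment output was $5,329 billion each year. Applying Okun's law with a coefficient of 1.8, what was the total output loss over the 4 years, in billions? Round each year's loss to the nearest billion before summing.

$1,351 billion

Year 2021: gap = -1.8 × (8.48 - 6.07) = -4.338%, loss ≈ 5329 × 4.338/100 ≈ 231.
Year 2022: gap = -1.8 × (8.06 - 6.07) = -3.582%, loss ≈ 5329 × 3.582/100 ≈ 191.
Year 2023: gap = -1.8 × (10.85 - 6.07) = -8.604%, loss ≈ 5329 × 8.604/100 ≈ 459.
Year 2024: gap = -1.8 × (10.97 - 6.07) = -8.82%, loss ≈ 5329 × 8.82/100 ≈ 470.
Total lost output = 231 + 191 + 459 + 470 = 1351 billion.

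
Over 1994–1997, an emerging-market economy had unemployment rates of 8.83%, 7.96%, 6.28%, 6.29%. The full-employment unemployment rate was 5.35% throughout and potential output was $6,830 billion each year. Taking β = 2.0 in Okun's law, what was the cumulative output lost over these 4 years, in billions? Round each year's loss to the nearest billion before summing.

$1,087 billion

Year 1994: gap = -2.0 × (8.83 - 5.35) = -6.96%, loss ≈ 6830 × 6.96/100 ≈ 475.
Year 1995: gap = -2.0 × (7.96 - 5.35) = -5.22%, loss ≈ 6830 × 5.22/100 ≈ 357.
Year 1996: gap = -2.0 × (6.28 - 5.35) = -1.86%, loss ≈ 6830 × 1.86/100 ≈ 127.
Year 1997: gap = -2.0 × (6.29 - 5.35) = -1.88%, loss ≈ 6830 × 1.88/100 ≈ 128.
Total lost output = 475 + 357 + 127 + 128 = 1087 billion.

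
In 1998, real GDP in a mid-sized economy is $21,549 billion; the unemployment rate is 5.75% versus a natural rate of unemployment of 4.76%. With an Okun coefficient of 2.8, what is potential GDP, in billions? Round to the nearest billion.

Unemployment gap = 5.75 - 4.76 = 0.99 points, so output gap = -2.8 × 0.99 = -2.772%.
Since Y = Y* × (1 + gap/100), Y* = 21549/0.97228 ≈ 22163 billion.

$22,163 billion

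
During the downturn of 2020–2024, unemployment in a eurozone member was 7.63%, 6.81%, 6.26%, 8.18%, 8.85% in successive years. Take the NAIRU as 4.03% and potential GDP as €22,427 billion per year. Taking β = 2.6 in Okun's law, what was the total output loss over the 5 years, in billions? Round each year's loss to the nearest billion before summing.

Year 2020: gap = -2.6 × (7.63 - 4.03) = -9.36%, loss ≈ 22427 × 9.36/100 ≈ 2099.
Year 2021: gap = -2.6 × (6.81 - 4.03) = -7.228%, loss ≈ 22427 × 7.228/100 ≈ 1621.
Year 2022: gap = -2.6 × (6.26 - 4.03) = -5.798%, loss ≈ 22427 × 5.798/100 ≈ 1300.
Year 2023: gap = -2.6 × (8.18 - 4.03) = -10.79%, loss ≈ 22427 × 10.79/100 ≈ 2420.
Year 2024: gap = -2.6 × (8.85 - 4.03) = -12.532%, loss ≈ 22427 × 12.532/100 ≈ 2811.
Total lost output = 2099 + 1621 + 1300 + 2420 + 2811 = 10251 billion.

€10,251 billion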